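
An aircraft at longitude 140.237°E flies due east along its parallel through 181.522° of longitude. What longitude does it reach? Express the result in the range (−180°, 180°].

Start at +140.237°; shift +181.522° → +321.759°.
+321.759° lies outside (−180°, 180°]; subtract 360° → -38.241°.

38.241°W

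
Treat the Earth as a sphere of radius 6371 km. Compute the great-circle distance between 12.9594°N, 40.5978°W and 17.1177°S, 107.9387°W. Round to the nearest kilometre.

Δλ = -107.9387 − -40.5978 = -67.3409°.
Δφ = -17.1177 − 12.9594 = -30.0771°.
a = sin²(Δφ/2) + cos φ₁ · cos φ₂ · sin²(Δλ/2) = 0.353602.
c = 2·atan2(√a, √(1−a)) = 1.27365 rad → d = 6371·c ≈ 8114.40 km.

8114 km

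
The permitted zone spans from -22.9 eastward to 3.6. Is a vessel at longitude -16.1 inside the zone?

Band width going east from -22.9° to +3.6°: ((3.6 − -22.9) mod 360) = 26.5°.
Offset of -16.1° east of the west edge: ((-16.1 − -22.9) mod 360) = 6.8°.
6.8° ≤ 26.5° ⇒ inside.

Yes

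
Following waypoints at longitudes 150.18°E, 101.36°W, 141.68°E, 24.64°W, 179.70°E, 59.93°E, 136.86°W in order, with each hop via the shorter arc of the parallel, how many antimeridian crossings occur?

Leg 1: +150.18° → -101.36°, shortest Δλ = 108.46° (east) — crosses 180°.
Leg 2: -101.36° → +141.68°, shortest Δλ = -116.96° (west) — crosses 180°.
Leg 3: +141.68° → -24.64°, shortest Δλ = -166.32° (west) — does not cross 180°.
Leg 4: -24.64° → +179.70°, shortest Δλ = -155.66° (west) — crosses 180°.
Leg 5: +179.70° → +59.93°, shortest Δλ = -119.77° (west) — does not cross 180°.
Leg 6: +59.93° → -136.86°, shortest Δλ = 163.21° (east) — crosses 180°.
Total crossings: 4.

4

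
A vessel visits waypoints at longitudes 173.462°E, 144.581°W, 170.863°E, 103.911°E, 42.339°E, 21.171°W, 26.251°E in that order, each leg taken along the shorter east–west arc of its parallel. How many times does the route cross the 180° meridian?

Leg 1: +173.462° → -144.581°, shortest Δλ = 41.957° (east) — crosses 180°.
Leg 2: -144.581° → +170.863°, shortest Δλ = -44.556° (west) — crosses 180°.
Leg 3: +170.863° → +103.911°, shortest Δλ = -66.952° (west) — does not cross 180°.
Leg 4: +103.911° → +42.339°, shortest Δλ = -61.572° (west) — does not cross 180°.
Leg 5: +42.339° → -21.171°, shortest Δλ = -63.51° (west) — does not cross 180°.
Leg 6: -21.171° → +26.251°, shortest Δλ = 47.422° (east) — does not cross 180°.
Total crossings: 2.

2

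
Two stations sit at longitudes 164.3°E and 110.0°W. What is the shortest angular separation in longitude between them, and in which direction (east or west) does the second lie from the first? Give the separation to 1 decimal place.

85.7° east

Raw difference: -110.0 − 164.3 = -274.3°.
Normalise into (−180°, 180°]: -274.3° + 360° = 85.7°.
Positive ⇒ the second point lies to the east; separation 85.7°.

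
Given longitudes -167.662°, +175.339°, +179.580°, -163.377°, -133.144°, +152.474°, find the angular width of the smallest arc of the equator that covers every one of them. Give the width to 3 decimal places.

Sort the longitudes: -167.662°, -163.377°, -133.144°, +152.474°, +175.339°, +179.580°.
Eastward gaps between consecutive values (wrapping around): 4.285°, 30.233°, 285.618°, 22.865°, 4.241°, 12.758°.
Largest gap = 285.618° ⇒ minimal covering band is its complement: 360° − 285.618° = 74.382°.
Band runs from +152.474° eastward to -133.144°, crossing the antimeridian.

74.382°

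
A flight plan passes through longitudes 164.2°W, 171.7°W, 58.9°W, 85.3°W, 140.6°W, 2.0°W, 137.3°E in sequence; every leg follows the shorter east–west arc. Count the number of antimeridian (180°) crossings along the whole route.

Leg 1: -164.2° → -171.7°, shortest Δλ = -7.5° (west) — does not cross 180°.
Leg 2: -171.7° → -58.9°, shortest Δλ = 112.8° (east) — does not cross 180°.
Leg 3: -58.9° → -85.3°, shortest Δλ = -26.4° (west) — does not cross 180°.
Leg 4: -85.3° → -140.6°, shortest Δλ = -55.3° (west) — does not cross 180°.
Leg 5: -140.6° → -2.0°, shortest Δλ = 138.6° (east) — does not cross 180°.
Leg 6: -2.0° → +137.3°, shortest Δλ = 139.3° (east) — does not cross 180°.
Total crossings: 0.

0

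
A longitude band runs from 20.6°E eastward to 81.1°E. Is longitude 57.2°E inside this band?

Band width going east from +20.6° to +81.1°: ((81.1 − 20.6) mod 360) = 60.5°.
Offset of +57.2° east of the west edge: ((57.2 − 20.6) mod 360) = 36.6°.
36.6° ≤ 60.5° ⇒ inside.

Yes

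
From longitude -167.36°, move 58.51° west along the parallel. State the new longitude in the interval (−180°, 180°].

Start at -167.36°; shift −58.51° → -225.87°.
-225.87° lies outside (−180°, 180°]; add 360° → +134.13°.

+134.13°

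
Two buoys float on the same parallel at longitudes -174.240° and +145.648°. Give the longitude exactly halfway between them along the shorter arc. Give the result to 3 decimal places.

+165.704°

Signed shortest Δλ from -174.240° to +145.648° is -40.112°.
Midpoint longitude = -174.240° + (-40.112°)/2 = -174.240° − 20.056° = -194.296°.
Normalise into (−180°, 180°]: +165.704°.
(The naïve average (-174.240 + +145.648)/2 = -14.296° is on the wrong side of the globe.)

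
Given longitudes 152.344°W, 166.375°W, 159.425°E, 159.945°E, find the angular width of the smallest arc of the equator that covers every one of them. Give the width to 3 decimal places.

Sort the longitudes: -166.375°, -152.344°, +159.425°, +159.945°.
Eastward gaps between consecutive values (wrapping around): 14.031°, 311.769°, 0.520°, 33.680°.
Largest gap = 311.769° ⇒ minimal covering band is its complement: 360° − 311.769° = 48.231°.
Band runs from +159.425° eastward to -152.344°, crossing the antimeridian.

48.231°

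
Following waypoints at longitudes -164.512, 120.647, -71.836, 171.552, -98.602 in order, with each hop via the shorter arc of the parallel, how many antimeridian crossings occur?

Leg 1: -164.512° → +120.647°, shortest Δλ = -74.841° (west) — crosses 180°.
Leg 2: +120.647° → -71.836°, shortest Δλ = 167.517° (east) — crosses 180°.
Leg 3: -71.836° → +171.552°, shortest Δλ = -116.612° (west) — crosses 180°.
Leg 4: +171.552° → -98.602°, shortest Δλ = 89.846° (east) — crosses 180°.
Total crossings: 4.

4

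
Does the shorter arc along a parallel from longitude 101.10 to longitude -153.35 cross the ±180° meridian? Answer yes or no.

Naïve |-153.35 − 101.10| = 254.45° > 180°, so the shorter arc goes the other way round — across 180°.
Signed shortest Δλ = ((-153.35 − 101.10 + 180) mod 360) − 180 = 105.55°.
Going east by 105.55° from +101.10° passes through 180° before reaching -153.35°.

Yes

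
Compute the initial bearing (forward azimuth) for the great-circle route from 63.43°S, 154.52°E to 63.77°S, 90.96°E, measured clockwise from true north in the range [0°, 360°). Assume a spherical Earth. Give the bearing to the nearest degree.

240°

Δλ = 90.96 − 154.52 = -63.56°.
θ = atan2( sin Δλ · cos φ₂ , cos φ₁ · sin φ₂ − sin φ₁ · cos φ₂ · cos Δλ )
  = atan2(-0.39575, -0.22522) = -119.645° → normalised to [0°, 360°): 240.355°.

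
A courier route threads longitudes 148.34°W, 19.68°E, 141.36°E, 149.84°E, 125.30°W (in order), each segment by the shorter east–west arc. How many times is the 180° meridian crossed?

Leg 1: -148.34° → +19.68°, shortest Δλ = 168.02° (east) — does not cross 180°.
Leg 2: +19.68° → +141.36°, shortest Δλ = 121.68° (east) — does not cross 180°.
Leg 3: +141.36° → +149.84°, shortest Δλ = 8.48° (east) — does not cross 180°.
Leg 4: +149.84° → -125.30°, shortest Δλ = 84.86° (east) — crosses 180°.
Total crossings: 1.

1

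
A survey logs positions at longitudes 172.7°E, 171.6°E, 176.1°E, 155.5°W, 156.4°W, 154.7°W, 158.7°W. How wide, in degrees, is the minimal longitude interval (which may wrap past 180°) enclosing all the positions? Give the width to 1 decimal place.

Sort the longitudes: -158.7°, -156.4°, -155.5°, -154.7°, +171.6°, +172.7°, +176.1°.
Eastward gaps between consecutive values (wrapping around): 2.3°, 0.9°, 0.8°, 326.3°, 1.1°, 3.4°, 25.2°.
Largest gap = 326.3° ⇒ minimal covering band is its complement: 360° − 326.3° = 33.7°.
Band runs from +171.6° eastward to -154.7°, crossing the antimeridian.

33.7°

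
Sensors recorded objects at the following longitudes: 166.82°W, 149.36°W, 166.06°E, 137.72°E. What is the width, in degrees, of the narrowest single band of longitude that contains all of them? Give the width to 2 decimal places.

72.92°

Sort the longitudes: -166.82°, -149.36°, +137.72°, +166.06°.
Eastward gaps between consecutive values (wrapping around): 17.46°, 287.08°, 28.34°, 27.12°.
Largest gap = 287.08° ⇒ minimal covering band is its complement: 360° − 287.08° = 72.92°.
Band runs from +137.72° eastward to -149.36°, crossing the antimeridian.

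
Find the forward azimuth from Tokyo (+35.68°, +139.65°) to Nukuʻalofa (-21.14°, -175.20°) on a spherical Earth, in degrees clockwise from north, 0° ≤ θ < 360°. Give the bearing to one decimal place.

135.7°

Δλ = -175.20 − 139.65 = -314.85°; wrapped into (−180°, 180°]: 45.15°.
θ = atan2( sin Δλ · cos φ₂ , cos φ₁ · sin φ₂ − sin φ₁ · cos φ₂ · cos Δλ )
  = atan2(0.66124, -0.67661) = 135.658° → normalised to [0°, 360°): 135.658°.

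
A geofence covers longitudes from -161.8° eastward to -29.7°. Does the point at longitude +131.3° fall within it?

No

Band width going east from -161.8° to -29.7°: ((-29.7 − -161.8) mod 360) = 132.1°.
Offset of +131.3° east of the west edge: ((131.3 − -161.8) mod 360) = 293.1°.
293.1° > 132.1° ⇒ outside.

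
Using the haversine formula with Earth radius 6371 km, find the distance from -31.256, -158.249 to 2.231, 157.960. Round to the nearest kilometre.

Δλ = 157.960 − -158.249 = 316.209°; wrapped into (−180°, 180°]: -43.791°.
Δφ = 2.231 − -31.256 = 33.487°.
a = sin²(Δφ/2) + cos φ₁ · cos φ₂ · sin²(Δλ/2) = 0.201786.
c = 2·atan2(√a, √(1−a)) = 0.93175 rad → d = 6371·c ≈ 5936.19 km.

5936 km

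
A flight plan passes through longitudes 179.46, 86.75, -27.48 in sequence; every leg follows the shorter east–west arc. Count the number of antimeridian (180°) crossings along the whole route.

0

Leg 1: +179.46° → +86.75°, shortest Δλ = -92.71° (west) — does not cross 180°.
Leg 2: +86.75° → -27.48°, shortest Δλ = -114.23° (west) — does not cross 180°.
Total crossings: 0.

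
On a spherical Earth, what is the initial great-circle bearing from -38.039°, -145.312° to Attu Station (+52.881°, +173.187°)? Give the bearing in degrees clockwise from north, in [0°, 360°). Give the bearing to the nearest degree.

Δλ = 173.187 − -145.312 = 318.499°; wrapped into (−180°, 180°]: -41.501°.
θ = atan2( sin Δλ · cos φ₂ , cos φ₁ · sin φ₂ − sin φ₁ · cos φ₂ · cos Δλ )
  = atan2(-0.39988, 0.90651) = -23.803° → normalised to [0°, 360°): 336.197°.

336°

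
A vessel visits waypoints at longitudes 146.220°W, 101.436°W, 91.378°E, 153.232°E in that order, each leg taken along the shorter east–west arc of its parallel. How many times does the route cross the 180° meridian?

1

Leg 1: -146.220° → -101.436°, shortest Δλ = 44.784° (east) — does not cross 180°.
Leg 2: -101.436° → +91.378°, shortest Δλ = -167.186° (west) — crosses 180°.
Leg 3: +91.378° → +153.232°, shortest Δλ = 61.854° (east) — does not cross 180°.
Total crossings: 1.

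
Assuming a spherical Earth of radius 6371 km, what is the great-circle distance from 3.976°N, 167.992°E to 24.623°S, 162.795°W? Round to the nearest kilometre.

Δλ = -162.795 − 167.992 = -330.787°; wrapped into (−180°, 180°]: 29.213°.
Δφ = -24.623 − 3.976 = -28.599°.
a = sin²(Δφ/2) + cos φ₁ · cos φ₂ · sin²(Δλ/2) = 0.118677.
c = 2·atan2(√a, √(1−a)) = 0.70340 rad → d = 6371·c ≈ 4481.37 km.

4481 km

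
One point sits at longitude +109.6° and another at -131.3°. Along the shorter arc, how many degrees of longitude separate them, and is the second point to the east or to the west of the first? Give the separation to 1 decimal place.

Raw difference: -131.3 − 109.6 = -240.9°.
Normalise into (−180°, 180°]: -240.9° + 360° = 119.1°.
Positive ⇒ the second point lies to the east; separation 119.1°.

119.1° east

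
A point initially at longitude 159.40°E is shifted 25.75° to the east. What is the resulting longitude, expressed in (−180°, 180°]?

174.85°W

Start at +159.40°; shift +25.75° → +185.15°.
+185.15° lies outside (−180°, 180°]; subtract 360° → -174.85°.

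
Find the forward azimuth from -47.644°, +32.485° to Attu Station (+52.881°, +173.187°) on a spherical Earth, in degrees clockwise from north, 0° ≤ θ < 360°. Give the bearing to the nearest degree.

63°

Δλ = 173.187 − 32.485 = 140.702°.
θ = atan2( sin Δλ · cos φ₂ , cos φ₁ · sin φ₂ − sin φ₁ · cos φ₂ · cos Δλ )
  = atan2(0.38221, 0.19212) = 63.313° → normalised to [0°, 360°): 63.313°.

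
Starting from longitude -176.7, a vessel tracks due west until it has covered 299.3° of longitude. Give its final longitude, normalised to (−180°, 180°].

-116.0°

Start at -176.7°; shift −299.3° → -476.0°.
-476.0° lies outside (−180°, 180°]; add 360° → -116.0°.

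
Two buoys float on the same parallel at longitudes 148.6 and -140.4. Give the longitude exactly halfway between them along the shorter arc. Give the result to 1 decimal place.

Signed shortest Δλ from +148.6° to -140.4° is +71.0°.
Midpoint longitude = +148.6° + (+71.0°)/2 = +148.6° + 35.5° = +184.1°.
Normalise into (−180°, 180°]: -175.9°.
(The naïve average (+148.6 + -140.4)/2 = 4.1° is on the wrong side of the globe.)

-175.9°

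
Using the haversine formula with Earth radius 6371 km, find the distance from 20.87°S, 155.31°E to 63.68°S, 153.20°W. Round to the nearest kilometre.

Δλ = -153.20 − 155.31 = -308.51°; wrapped into (−180°, 180°]: 51.49°.
Δφ = -63.68 − -20.87 = -42.81°.
a = sin²(Δφ/2) + cos φ₁ · cos φ₂ · sin²(Δλ/2) = 0.211361.
c = 2·atan2(√a, √(1−a)) = 0.95541 rad → d = 6371·c ≈ 6086.89 km.

6087 km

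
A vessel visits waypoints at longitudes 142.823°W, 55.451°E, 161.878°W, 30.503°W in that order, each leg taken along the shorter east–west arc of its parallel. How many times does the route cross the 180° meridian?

Leg 1: -142.823° → +55.451°, shortest Δλ = -161.726° (west) — crosses 180°.
Leg 2: +55.451° → -161.878°, shortest Δλ = 142.671° (east) — crosses 180°.
Leg 3: -161.878° → -30.503°, shortest Δλ = 131.375° (east) — does not cross 180°.
Total crossings: 2.

2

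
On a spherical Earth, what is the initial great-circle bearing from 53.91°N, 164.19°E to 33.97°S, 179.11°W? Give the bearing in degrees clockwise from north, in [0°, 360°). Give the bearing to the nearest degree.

166°

Δλ = -179.11 − 164.19 = -343.30°; wrapped into (−180°, 180°]: 16.70°.
θ = atan2( sin Δλ · cos φ₂ , cos φ₁ · sin φ₂ − sin φ₁ · cos φ₂ · cos Δλ )
  = atan2(0.23832, -0.97105) = 166.211° → normalised to [0°, 360°): 166.211°.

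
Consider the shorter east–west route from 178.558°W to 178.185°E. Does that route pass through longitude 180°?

Naïve |178.185 − -178.558| = 356.743° > 180°, so the shorter arc goes the other way round — across 180°.
Signed shortest Δλ = ((178.185 − -178.558 + 180) mod 360) − 180 = -3.257°.
Going west by 3.257° from -178.558° passes through 180° before reaching +178.185°.

Yes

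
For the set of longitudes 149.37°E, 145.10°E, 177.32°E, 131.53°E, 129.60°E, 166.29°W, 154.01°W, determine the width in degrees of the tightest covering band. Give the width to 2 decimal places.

76.39°

Sort the longitudes: -166.29°, -154.01°, +129.60°, +131.53°, +145.10°, +149.37°, +177.32°.
Eastward gaps between consecutive values (wrapping around): 12.28°, 283.61°, 1.93°, 13.57°, 4.27°, 27.95°, 16.39°.
Largest gap = 283.61° ⇒ minimal covering band is its complement: 360° − 283.61° = 76.39°.
Band runs from +129.60° eastward to -154.01°, crossing the antimeridian.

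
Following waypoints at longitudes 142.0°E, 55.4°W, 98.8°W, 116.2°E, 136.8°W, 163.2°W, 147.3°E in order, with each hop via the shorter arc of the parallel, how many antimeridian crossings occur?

Leg 1: +142.0° → -55.4°, shortest Δλ = 162.6° (east) — crosses 180°.
Leg 2: -55.4° → -98.8°, shortest Δλ = -43.4° (west) — does not cross 180°.
Leg 3: -98.8° → +116.2°, shortest Δλ = -145.0° (west) — crosses 180°.
Leg 4: +116.2° → -136.8°, shortest Δλ = 107.0° (east) — crosses 180°.
Leg 5: -136.8° → -163.2°, shortest Δλ = -26.4° (west) — does not cross 180°.
Leg 6: -163.2° → +147.3°, shortest Δλ = -49.5° (west) — crosses 180°.
Total crossings: 4.

4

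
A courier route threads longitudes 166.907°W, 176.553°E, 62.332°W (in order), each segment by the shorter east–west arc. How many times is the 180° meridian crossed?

Leg 1: -166.907° → +176.553°, shortest Δλ = -16.54° (west) — crosses 180°.
Leg 2: +176.553° → -62.332°, shortest Δλ = 121.115° (east) — crosses 180°.
Total crossings: 2.

2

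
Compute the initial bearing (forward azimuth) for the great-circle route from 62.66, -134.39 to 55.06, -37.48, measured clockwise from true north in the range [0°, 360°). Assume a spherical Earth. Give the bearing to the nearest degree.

Δλ = -37.48 − -134.39 = 96.91°.
θ = atan2( sin Δλ · cos φ₂ , cos φ₁ · sin φ₂ − sin φ₁ · cos φ₂ · cos Δλ )
  = atan2(0.56856, 0.43769) = 52.410° → normalised to [0°, 360°): 52.410°.

52°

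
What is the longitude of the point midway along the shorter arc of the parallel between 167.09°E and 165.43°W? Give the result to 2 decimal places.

179.17°W

Signed shortest Δλ from +167.09° to -165.43° is +27.48°.
Midpoint longitude = +167.09° + (+27.48°)/2 = +167.09° + 13.74° = +180.83°.
Normalise into (−180°, 180°]: -179.17°.
(The naïve average (+167.09 + -165.43)/2 = 0.83° is on the wrong side of the globe.)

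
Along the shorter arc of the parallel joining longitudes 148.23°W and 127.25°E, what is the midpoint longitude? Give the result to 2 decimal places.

169.51°E

Signed shortest Δλ from -148.23° to +127.25° is -84.52°.
Midpoint longitude = -148.23° + (-84.52°)/2 = -148.23° − 42.26° = -190.49°.
Normalise into (−180°, 180°]: +169.51°.
(The naïve average (-148.23 + +127.25)/2 = -10.49° is on the wrong side of the globe.)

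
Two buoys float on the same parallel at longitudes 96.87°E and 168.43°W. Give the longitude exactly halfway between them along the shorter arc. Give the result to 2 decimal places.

144.22°E

Signed shortest Δλ from +96.87° to -168.43° is +94.70°.
Midpoint longitude = +96.87° + (+94.70°)/2 = +96.87° + 47.35° = +144.22°.
(The naïve average (+96.87 + -168.43)/2 = -35.78° is on the wrong side of the globe.)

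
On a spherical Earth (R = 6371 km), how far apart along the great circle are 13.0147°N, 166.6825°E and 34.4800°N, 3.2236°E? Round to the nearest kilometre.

14452 km

Δλ = 3.2236 − 166.6825 = -163.4589°.
Δφ = 34.4800 − 13.0147 = 21.4653°.
a = sin²(Δφ/2) + cos φ₁ · cos φ₂ · sin²(Δλ/2) = 0.821210.
c = 2·atan2(√a, √(1−a)) = 2.26845 rad → d = 6371·c ≈ 14452.29 km.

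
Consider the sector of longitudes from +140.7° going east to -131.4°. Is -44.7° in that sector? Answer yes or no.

Band width going east from +140.7° to -131.4°: ((-131.4 − 140.7) mod 360) = 87.9°.
Offset of -44.7° east of the west edge: ((-44.7 − 140.7) mod 360) = 174.6°.
174.6° > 87.9° ⇒ outside.

No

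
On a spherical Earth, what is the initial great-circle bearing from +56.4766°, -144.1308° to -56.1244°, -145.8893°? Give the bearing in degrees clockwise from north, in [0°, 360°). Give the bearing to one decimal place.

Δλ = -145.8893 − -144.1308 = -1.7585°.
θ = atan2( sin Δλ · cos φ₂ , cos φ₁ · sin φ₂ − sin φ₁ · cos φ₂ · cos Δλ )
  = atan2(-0.01710, -0.92298) = -178.938° → normalised to [0°, 360°): 181.062°.

181.1°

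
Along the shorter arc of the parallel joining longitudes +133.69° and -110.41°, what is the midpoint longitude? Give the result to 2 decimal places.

Signed shortest Δλ from +133.69° to -110.41° is +115.90°.
Midpoint longitude = +133.69° + (+115.90°)/2 = +133.69° + 57.95° = +191.64°.
Normalise into (−180°, 180°]: -168.36°.
(The naïve average (+133.69 + -110.41)/2 = 11.64° is on the wrong side of the globe.)

-168.36°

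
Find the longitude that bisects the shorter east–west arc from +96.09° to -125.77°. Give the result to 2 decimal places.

Signed shortest Δλ from +96.09° to -125.77° is +138.14°.
Midpoint longitude = +96.09° + (+138.14°)/2 = +96.09° + 69.07° = +165.16°.
(The naïve average (+96.09 + -125.77)/2 = -14.84° is on the wrong side of the globe.)

+165.16°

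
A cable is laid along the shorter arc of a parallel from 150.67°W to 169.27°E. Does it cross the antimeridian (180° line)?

Naïve |169.27 − -150.67| = 319.94° > 180°, so the shorter arc goes the other way round — across 180°.
Signed shortest Δλ = ((169.27 − -150.67 + 180) mod 360) − 180 = -40.06°.
Going west by 40.06° from -150.67° passes through 180° before reaching +169.27°.

Yes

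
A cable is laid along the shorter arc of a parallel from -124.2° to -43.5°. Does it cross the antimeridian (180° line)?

No

Signed shortest Δλ = ((-43.5 − -124.2 + 180) mod 360) − 180 = 80.7°.
Going east by 80.7° from -124.2° reaches -43.5° without touching 180°.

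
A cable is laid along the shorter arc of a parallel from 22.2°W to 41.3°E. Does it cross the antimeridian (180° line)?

No

Signed shortest Δλ = ((41.3 − -22.2 + 180) mod 360) − 180 = 63.5°.
Going east by 63.5° from -22.2° reaches +41.3° without touching 180°.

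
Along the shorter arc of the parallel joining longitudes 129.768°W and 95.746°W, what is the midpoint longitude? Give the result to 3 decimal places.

Signed shortest Δλ from -129.768° to -95.746° is +34.022°.
Midpoint longitude = -129.768° + (+34.022°)/2 = -129.768° + 17.011° = -112.757°.

112.757°W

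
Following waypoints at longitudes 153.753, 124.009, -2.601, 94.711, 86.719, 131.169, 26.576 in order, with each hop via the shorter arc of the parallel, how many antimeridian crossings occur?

Leg 1: +153.753° → +124.009°, shortest Δλ = -29.744° (west) — does not cross 180°.
Leg 2: +124.009° → -2.601°, shortest Δλ = -126.61° (west) — does not cross 180°.
Leg 3: -2.601° → +94.711°, shortest Δλ = 97.312° (east) — does not cross 180°.
Leg 4: +94.711° → +86.719°, shortest Δλ = -7.992° (west) — does not cross 180°.
Leg 5: +86.719° → +131.169°, shortest Δλ = 44.45° (east) — does not cross 180°.
Leg 6: +131.169° → +26.576°, shortest Δλ = -104.593° (west) — does not cross 180°.
Total crossings: 0.

0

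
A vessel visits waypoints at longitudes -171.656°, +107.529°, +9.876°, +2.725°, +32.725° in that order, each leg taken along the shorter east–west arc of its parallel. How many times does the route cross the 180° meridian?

Leg 1: -171.656° → +107.529°, shortest Δλ = -80.815° (west) — crosses 180°.
Leg 2: +107.529° → +9.876°, shortest Δλ = -97.653° (west) — does not cross 180°.
Leg 3: +9.876° → +2.725°, shortest Δλ = -7.151° (west) — does not cross 180°.
Leg 4: +2.725° → +32.725°, shortest Δλ = 30.0° (east) — does not cross 180°.
Total crossings: 1.

1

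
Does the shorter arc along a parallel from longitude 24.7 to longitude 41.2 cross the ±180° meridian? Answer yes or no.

Signed shortest Δλ = ((41.2 − 24.7 + 180) mod 360) − 180 = 16.5°.
Going east by 16.5° from +24.7° reaches +41.2° without touching 180°.

No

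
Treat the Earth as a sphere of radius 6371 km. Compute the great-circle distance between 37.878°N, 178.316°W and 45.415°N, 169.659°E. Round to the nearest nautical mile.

Δλ = 169.659 − -178.316 = 347.975°; wrapped into (−180°, 180°]: -12.025°.
Δφ = 45.415 − 37.878 = 7.537°.
a = sin²(Δφ/2) + cos φ₁ · cos φ₂ · sin²(Δλ/2) = 0.010399.
c = 2·atan2(√a, √(1−a)) = 0.20431 rad → d = 6371·c ≈ 1301.63 km ≈ 702.82 nmi.

703 nmi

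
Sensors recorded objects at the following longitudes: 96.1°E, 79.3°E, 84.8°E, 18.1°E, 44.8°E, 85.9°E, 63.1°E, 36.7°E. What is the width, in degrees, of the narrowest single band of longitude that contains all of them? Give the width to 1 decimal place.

Sort the longitudes: +18.1°, +36.7°, +44.8°, +63.1°, +79.3°, +84.8°, +85.9°, +96.1°.
Eastward gaps between consecutive values (wrapping around): 18.6°, 8.1°, 18.3°, 16.2°, 5.5°, 1.1°, 10.2°, 282.0°.
Largest gap = 282.0° ⇒ minimal covering band is its complement: 360° − 282.0° = 78.0°.
Band runs from +18.1° eastward to +96.1°.

78.0°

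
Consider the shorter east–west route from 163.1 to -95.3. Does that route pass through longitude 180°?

Naïve |-95.3 − 163.1| = 258.4° > 180°, so the shorter arc goes the other way round — across 180°.
Signed shortest Δλ = ((-95.3 − 163.1 + 180) mod 360) − 180 = 101.6°.
Going east by 101.6° from +163.1° passes through 180° before reaching -95.3°.

Yes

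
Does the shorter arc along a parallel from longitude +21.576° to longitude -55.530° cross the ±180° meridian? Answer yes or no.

Signed shortest Δλ = ((-55.530 − 21.576 + 180) mod 360) − 180 = -77.106°.
Going west by 77.106° from +21.576° reaches -55.530° without touching 180°.

No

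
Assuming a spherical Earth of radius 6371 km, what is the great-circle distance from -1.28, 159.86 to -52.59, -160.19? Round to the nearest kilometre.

6794 km

Δλ = -160.19 − 159.86 = -320.05°; wrapped into (−180°, 180°]: 39.95°.
Δφ = -52.59 − -1.28 = -51.31°.
a = sin²(Δφ/2) + cos φ₁ · cos φ₂ · sin²(Δλ/2) = 0.258324.
c = 2·atan2(√a, √(1−a)) = 1.06632 rad → d = 6371·c ≈ 6793.51 km.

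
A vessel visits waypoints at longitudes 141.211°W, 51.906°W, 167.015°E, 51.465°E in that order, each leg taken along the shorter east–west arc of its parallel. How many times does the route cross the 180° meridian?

1

Leg 1: -141.211° → -51.906°, shortest Δλ = 89.305° (east) — does not cross 180°.
Leg 2: -51.906° → +167.015°, shortest Δλ = -141.079° (west) — crosses 180°.
Leg 3: +167.015° → +51.465°, shortest Δλ = -115.55° (west) — does not cross 180°.
Total crossings: 1.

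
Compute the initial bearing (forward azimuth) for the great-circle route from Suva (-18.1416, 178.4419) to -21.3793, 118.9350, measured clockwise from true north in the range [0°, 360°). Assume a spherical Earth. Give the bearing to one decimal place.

256.1°

Δλ = 118.9350 − 178.4419 = -59.5069°.
θ = atan2( sin Δλ · cos φ₂ , cos φ₁ · sin φ₂ − sin φ₁ · cos φ₂ · cos Δλ )
  = atan2(-0.80240, -0.19929) = -103.948° → normalised to [0°, 360°): 256.052°.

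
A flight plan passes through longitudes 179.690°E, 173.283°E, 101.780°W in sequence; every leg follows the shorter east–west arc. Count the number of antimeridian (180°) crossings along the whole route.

1

Leg 1: +179.690° → +173.283°, shortest Δλ = -6.407° (west) — does not cross 180°.
Leg 2: +173.283° → -101.780°, shortest Δλ = 84.937° (east) — crosses 180°.
Total crossings: 1.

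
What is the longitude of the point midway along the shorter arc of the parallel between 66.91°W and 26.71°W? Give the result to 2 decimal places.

Signed shortest Δλ from -66.91° to -26.71° is +40.20°.
Midpoint longitude = -66.91° + (+40.20°)/2 = -66.91° + 20.10° = -46.81°.

46.81°W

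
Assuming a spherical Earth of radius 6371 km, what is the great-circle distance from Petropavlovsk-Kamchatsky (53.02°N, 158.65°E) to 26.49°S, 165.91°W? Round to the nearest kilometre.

9483 km

Δλ = -165.91 − 158.65 = -324.56°; wrapped into (−180°, 180°]: 35.44°.
Δφ = -26.49 − 53.02 = -79.51°.
a = sin²(Δφ/2) + cos φ₁ · cos φ₂ · sin²(Δλ/2) = 0.458843.
c = 2·atan2(√a, √(1−a)) = 1.48839 rad → d = 6371·c ≈ 9482.53 km.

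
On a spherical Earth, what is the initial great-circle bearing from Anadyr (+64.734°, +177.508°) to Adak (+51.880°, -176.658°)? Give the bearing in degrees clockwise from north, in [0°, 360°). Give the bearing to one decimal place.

Δλ = -176.658 − 177.508 = -354.166°; wrapped into (−180°, 180°]: 5.834°.
θ = atan2( sin Δλ · cos φ₂ , cos φ₁ · sin φ₂ − sin φ₁ · cos φ₂ · cos Δλ )
  = atan2(0.06275, -0.21958) = 164.052° → normalised to [0°, 360°): 164.052°.

164.1°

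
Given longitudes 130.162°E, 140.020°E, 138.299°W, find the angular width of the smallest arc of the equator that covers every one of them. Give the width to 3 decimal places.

91.539°

Sort the longitudes: -138.299°, +130.162°, +140.020°.
Eastward gaps between consecutive values (wrapping around): 268.461°, 9.858°, 81.681°.
Largest gap = 268.461° ⇒ minimal covering band is its complement: 360° − 268.461° = 91.539°.
Band runs from +130.162° eastward to -138.299°, crossing the antimeridian.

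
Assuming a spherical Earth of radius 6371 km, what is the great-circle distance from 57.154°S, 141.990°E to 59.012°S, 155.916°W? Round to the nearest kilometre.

3524 km

Δλ = -155.916 − 141.990 = -297.906°; wrapped into (−180°, 180°]: 62.094°.
Δφ = -59.012 − -57.154 = -1.858°.
a = sin²(Δφ/2) + cos φ₁ · cos φ₂ · sin²(Δλ/2) = 0.074540.
c = 2·atan2(√a, √(1−a)) = 0.55306 rad → d = 6371·c ≈ 3523.57 km.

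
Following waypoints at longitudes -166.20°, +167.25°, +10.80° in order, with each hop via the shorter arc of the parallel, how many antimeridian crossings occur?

Leg 1: -166.20° → +167.25°, shortest Δλ = -26.55° (west) — crosses 180°.
Leg 2: +167.25° → +10.80°, shortest Δλ = -156.45° (west) — does not cross 180°.
Total crossings: 1.

1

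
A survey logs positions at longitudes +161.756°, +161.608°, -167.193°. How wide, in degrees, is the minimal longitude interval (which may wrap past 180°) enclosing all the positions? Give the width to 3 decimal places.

Sort the longitudes: -167.193°, +161.608°, +161.756°.
Eastward gaps between consecutive values (wrapping around): 328.801°, 0.148°, 31.051°.
Largest gap = 328.801° ⇒ minimal covering band is its complement: 360° − 328.801° = 31.199°.
Band runs from +161.608° eastward to -167.193°, crossing the antimeridian.

31.199°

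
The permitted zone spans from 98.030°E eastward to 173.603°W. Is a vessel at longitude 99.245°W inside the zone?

Band width going east from +98.030° to -173.603°: ((-173.603 − 98.030) mod 360) = 88.367°.
Offset of -99.245° east of the west edge: ((-99.245 − 98.030) mod 360) = 162.725°.
162.725° > 88.367° ⇒ outside.

No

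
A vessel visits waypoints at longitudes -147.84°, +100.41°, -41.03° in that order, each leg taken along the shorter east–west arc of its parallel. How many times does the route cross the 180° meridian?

1

Leg 1: -147.84° → +100.41°, shortest Δλ = -111.75° (west) — crosses 180°.
Leg 2: +100.41° → -41.03°, shortest Δλ = -141.44° (west) — does not cross 180°.
Total crossings: 1.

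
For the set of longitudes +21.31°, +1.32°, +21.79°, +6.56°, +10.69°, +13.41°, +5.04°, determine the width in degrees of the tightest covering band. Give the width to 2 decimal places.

Sort the longitudes: +1.32°, +5.04°, +6.56°, +10.69°, +13.41°, +21.31°, +21.79°.
Eastward gaps between consecutive values (wrapping around): 3.72°, 1.52°, 4.13°, 2.72°, 7.90°, 0.48°, 339.53°.
Largest gap = 339.53° ⇒ minimal covering band is its complement: 360° − 339.53° = 20.47°.
Band runs from +1.32° eastward to +21.79°.

20.47°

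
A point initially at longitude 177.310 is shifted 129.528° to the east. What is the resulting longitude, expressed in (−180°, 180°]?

-53.162°

Start at +177.310°; shift +129.528° → +306.838°.
+306.838° lies outside (−180°, 180°]; subtract 360° → -53.162°.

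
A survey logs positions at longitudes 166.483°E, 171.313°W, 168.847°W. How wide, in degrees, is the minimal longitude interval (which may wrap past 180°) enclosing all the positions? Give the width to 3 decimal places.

Sort the longitudes: -171.313°, -168.847°, +166.483°.
Eastward gaps between consecutive values (wrapping around): 2.466°, 335.330°, 22.204°.
Largest gap = 335.330° ⇒ minimal covering band is its complement: 360° − 335.330° = 24.670°.
Band runs from +166.483° eastward to -168.847°, crossing the antimeridian.

24.670°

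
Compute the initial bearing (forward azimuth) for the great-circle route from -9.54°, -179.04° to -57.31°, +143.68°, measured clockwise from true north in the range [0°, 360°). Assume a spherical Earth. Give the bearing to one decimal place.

203.3°

Δλ = 143.68 − -179.04 = 322.72°; wrapped into (−180°, 180°]: -37.28°.
θ = atan2( sin Δλ · cos φ₂ , cos φ₁ · sin φ₂ − sin φ₁ · cos φ₂ · cos Δλ )
  = atan2(-0.32714, -0.75874) = -156.676° → normalised to [0°, 360°): 203.324°.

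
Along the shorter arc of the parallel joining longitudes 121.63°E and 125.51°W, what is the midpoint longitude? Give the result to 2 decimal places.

Signed shortest Δλ from +121.63° to -125.51° is +112.86°.
Midpoint longitude = +121.63° + (+112.86°)/2 = +121.63° + 56.43° = +178.06°.
(The naïve average (+121.63 + -125.51)/2 = -1.94° is on the wrong side of the globe.)

178.06°E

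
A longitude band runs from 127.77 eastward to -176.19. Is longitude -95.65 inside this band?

Band width going east from +127.77° to -176.19°: ((-176.19 − 127.77) mod 360) = 56.04°.
Offset of -95.65° east of the west edge: ((-95.65 − 127.77) mod 360) = 136.58°.
136.58° > 56.04° ⇒ outside.

No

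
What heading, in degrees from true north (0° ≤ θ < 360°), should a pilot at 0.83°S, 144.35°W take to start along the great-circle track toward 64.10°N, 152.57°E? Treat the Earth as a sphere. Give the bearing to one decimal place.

Δλ = 152.57 − -144.35 = 296.92°; wrapped into (−180°, 180°]: -63.08°.
θ = atan2( sin Δλ · cos φ₂ , cos φ₁ · sin φ₂ − sin φ₁ · cos φ₂ · cos Δλ )
  = atan2(-0.38947, 0.90233) = -23.346° → normalised to [0°, 360°): 336.654°.

336.7°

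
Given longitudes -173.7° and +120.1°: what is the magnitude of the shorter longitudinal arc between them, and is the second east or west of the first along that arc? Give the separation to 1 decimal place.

Raw difference: 120.1 − -173.7 = 293.8°.
Normalise into (−180°, 180°]: 293.8° − 360° = -66.2°.
Negative ⇒ the second point lies to the west; separation 66.2°.

66.2° west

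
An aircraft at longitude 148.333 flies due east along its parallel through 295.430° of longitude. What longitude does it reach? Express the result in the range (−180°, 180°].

Start at +148.333°; shift +295.430° → +443.763°.
+443.763° lies outside (−180°, 180°]; subtract 360° → +83.763°.

+83.763°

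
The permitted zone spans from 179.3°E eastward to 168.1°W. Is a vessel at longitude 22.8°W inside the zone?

No

Band width going east from +179.3° to -168.1°: ((-168.1 − 179.3) mod 360) = 12.6°.
Offset of -22.8° east of the west edge: ((-22.8 − 179.3) mod 360) = 157.9°.
157.9° > 12.6° ⇒ outside.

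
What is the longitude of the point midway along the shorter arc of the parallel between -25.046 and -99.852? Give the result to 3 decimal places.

-62.449°

Signed shortest Δλ from -25.046° to -99.852° is -74.806°.
Midpoint longitude = -25.046° + (-74.806°)/2 = -25.046° − 37.403° = -62.449°.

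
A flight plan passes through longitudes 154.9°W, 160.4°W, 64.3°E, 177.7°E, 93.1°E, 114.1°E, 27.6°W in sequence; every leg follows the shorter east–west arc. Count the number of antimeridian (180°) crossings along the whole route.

1

Leg 1: -154.9° → -160.4°, shortest Δλ = -5.5° (west) — does not cross 180°.
Leg 2: -160.4° → +64.3°, shortest Δλ = -135.3° (west) — crosses 180°.
Leg 3: +64.3° → +177.7°, shortest Δλ = 113.4° (east) — does not cross 180°.
Leg 4: +177.7° → +93.1°, shortest Δλ = -84.6° (west) — does not cross 180°.
Leg 5: +93.1° → +114.1°, shortest Δλ = 21.0° (east) — does not cross 180°.
Leg 6: +114.1° → -27.6°, shortest Δλ = -141.7° (west) — does not cross 180°.
Total crossings: 1.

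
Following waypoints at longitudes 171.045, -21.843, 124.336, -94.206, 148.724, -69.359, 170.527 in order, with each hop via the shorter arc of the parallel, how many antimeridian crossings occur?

5

Leg 1: +171.045° → -21.843°, shortest Δλ = 167.112° (east) — crosses 180°.
Leg 2: -21.843° → +124.336°, shortest Δλ = 146.179° (east) — does not cross 180°.
Leg 3: +124.336° → -94.206°, shortest Δλ = 141.458° (east) — crosses 180°.
Leg 4: -94.206° → +148.724°, shortest Δλ = -117.07° (west) — crosses 180°.
Leg 5: +148.724° → -69.359°, shortest Δλ = 141.917° (east) — crosses 180°.
Leg 6: -69.359° → +170.527°, shortest Δλ = -120.114° (west) — crosses 180°.
Total crossings: 5.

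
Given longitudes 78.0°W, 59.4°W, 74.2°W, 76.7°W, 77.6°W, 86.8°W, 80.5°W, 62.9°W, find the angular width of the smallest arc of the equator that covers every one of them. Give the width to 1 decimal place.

27.4°

Sort the longitudes: -86.8°, -80.5°, -78.0°, -77.6°, -76.7°, -74.2°, -62.9°, -59.4°.
Eastward gaps between consecutive values (wrapping around): 6.3°, 2.5°, 0.4°, 0.9°, 2.5°, 11.3°, 3.5°, 332.6°.
Largest gap = 332.6° ⇒ minimal covering band is its complement: 360° − 332.6° = 27.4°.
Band runs from -86.8° eastward to -59.4°.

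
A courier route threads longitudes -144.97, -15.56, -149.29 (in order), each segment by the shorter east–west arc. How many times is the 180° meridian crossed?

0

Leg 1: -144.97° → -15.56°, shortest Δλ = 129.41° (east) — does not cross 180°.
Leg 2: -15.56° → -149.29°, shortest Δλ = -133.73° (west) — does not cross 180°.
Total crossings: 0.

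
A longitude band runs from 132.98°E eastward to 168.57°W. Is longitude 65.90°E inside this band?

Band width going east from +132.98° to -168.57°: ((-168.57 − 132.98) mod 360) = 58.45°.
Offset of +65.90° east of the west edge: ((65.90 − 132.98) mod 360) = 292.92°.
292.92° > 58.45° ⇒ outside.

No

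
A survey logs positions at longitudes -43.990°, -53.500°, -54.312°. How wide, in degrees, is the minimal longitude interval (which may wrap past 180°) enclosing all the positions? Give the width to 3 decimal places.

10.322°

Sort the longitudes: -54.312°, -53.500°, -43.990°.
Eastward gaps between consecutive values (wrapping around): 0.812°, 9.510°, 349.678°.
Largest gap = 349.678° ⇒ minimal covering band is its complement: 360° − 349.678° = 10.322°.
Band runs from -54.312° eastward to -43.990°.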